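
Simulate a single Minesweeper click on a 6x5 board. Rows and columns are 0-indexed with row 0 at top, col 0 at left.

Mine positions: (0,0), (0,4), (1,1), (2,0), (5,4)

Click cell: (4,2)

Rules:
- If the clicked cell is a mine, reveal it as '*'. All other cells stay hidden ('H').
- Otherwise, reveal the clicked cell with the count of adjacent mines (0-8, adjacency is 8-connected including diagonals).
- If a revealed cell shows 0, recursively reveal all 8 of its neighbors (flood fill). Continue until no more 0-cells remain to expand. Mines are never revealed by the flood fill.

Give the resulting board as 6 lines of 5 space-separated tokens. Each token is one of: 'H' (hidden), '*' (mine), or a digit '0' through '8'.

H H H H H
H H 1 1 1
H 2 1 0 0
1 1 0 0 0
0 0 0 1 1
0 0 0 1 H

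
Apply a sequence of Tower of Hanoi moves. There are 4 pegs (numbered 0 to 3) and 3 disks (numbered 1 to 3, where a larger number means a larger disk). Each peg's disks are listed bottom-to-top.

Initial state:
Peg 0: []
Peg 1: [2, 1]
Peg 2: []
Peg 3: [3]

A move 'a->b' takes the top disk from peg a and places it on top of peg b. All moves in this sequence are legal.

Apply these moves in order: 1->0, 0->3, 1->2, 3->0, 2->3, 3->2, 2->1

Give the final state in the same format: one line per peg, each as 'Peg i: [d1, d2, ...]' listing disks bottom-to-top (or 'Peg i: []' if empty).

After move 1 (1->0):
Peg 0: [1]
Peg 1: [2]
Peg 2: []
Peg 3: [3]

After move 2 (0->3):
Peg 0: []
Peg 1: [2]
Peg 2: []
Peg 3: [3, 1]

After move 3 (1->2):
Peg 0: []
Peg 1: []
Peg 2: [2]
Peg 3: [3, 1]

After move 4 (3->0):
Peg 0: [1]
Peg 1: []
Peg 2: [2]
Peg 3: [3]

After move 5 (2->3):
Peg 0: [1]
Peg 1: []
Peg 2: []
Peg 3: [3, 2]

After move 6 (3->2):
Peg 0: [1]
Peg 1: []
Peg 2: [2]
Peg 3: [3]

After move 7 (2->1):
Peg 0: [1]
Peg 1: [2]
Peg 2: []
Peg 3: [3]

Answer: Peg 0: [1]
Peg 1: [2]
Peg 2: []
Peg 3: [3]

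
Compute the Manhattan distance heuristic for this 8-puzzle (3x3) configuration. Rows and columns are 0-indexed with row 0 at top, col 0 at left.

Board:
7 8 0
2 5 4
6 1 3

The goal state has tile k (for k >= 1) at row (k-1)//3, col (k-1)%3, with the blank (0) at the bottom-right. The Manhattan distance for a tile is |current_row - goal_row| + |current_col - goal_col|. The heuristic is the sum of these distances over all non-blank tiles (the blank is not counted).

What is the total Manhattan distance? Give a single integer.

Answer: 16

Derivation:
Tile 7: at (0,0), goal (2,0), distance |0-2|+|0-0| = 2
Tile 8: at (0,1), goal (2,1), distance |0-2|+|1-1| = 2
Tile 2: at (1,0), goal (0,1), distance |1-0|+|0-1| = 2
Tile 5: at (1,1), goal (1,1), distance |1-1|+|1-1| = 0
Tile 4: at (1,2), goal (1,0), distance |1-1|+|2-0| = 2
Tile 6: at (2,0), goal (1,2), distance |2-1|+|0-2| = 3
Tile 1: at (2,1), goal (0,0), distance |2-0|+|1-0| = 3
Tile 3: at (2,2), goal (0,2), distance |2-0|+|2-2| = 2
Sum: 2 + 2 + 2 + 0 + 2 + 3 + 3 + 2 = 16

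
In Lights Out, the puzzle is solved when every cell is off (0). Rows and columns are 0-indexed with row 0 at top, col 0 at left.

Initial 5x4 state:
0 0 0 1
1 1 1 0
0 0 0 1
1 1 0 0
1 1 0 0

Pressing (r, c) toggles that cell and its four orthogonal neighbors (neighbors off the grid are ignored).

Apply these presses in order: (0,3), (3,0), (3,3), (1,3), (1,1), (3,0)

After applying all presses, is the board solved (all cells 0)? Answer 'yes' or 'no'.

Answer: no

Derivation:
After press 1 at (0,3):
0 0 1 0
1 1 1 1
0 0 0 1
1 1 0 0
1 1 0 0

After press 2 at (3,0):
0 0 1 0
1 1 1 1
1 0 0 1
0 0 0 0
0 1 0 0

After press 3 at (3,3):
0 0 1 0
1 1 1 1
1 0 0 0
0 0 1 1
0 1 0 1

After press 4 at (1,3):
0 0 1 1
1 1 0 0
1 0 0 1
0 0 1 1
0 1 0 1

After press 5 at (1,1):
0 1 1 1
0 0 1 0
1 1 0 1
0 0 1 1
0 1 0 1

After press 6 at (3,0):
0 1 1 1
0 0 1 0
0 1 0 1
1 1 1 1
1 1 0 1

Lights still on: 13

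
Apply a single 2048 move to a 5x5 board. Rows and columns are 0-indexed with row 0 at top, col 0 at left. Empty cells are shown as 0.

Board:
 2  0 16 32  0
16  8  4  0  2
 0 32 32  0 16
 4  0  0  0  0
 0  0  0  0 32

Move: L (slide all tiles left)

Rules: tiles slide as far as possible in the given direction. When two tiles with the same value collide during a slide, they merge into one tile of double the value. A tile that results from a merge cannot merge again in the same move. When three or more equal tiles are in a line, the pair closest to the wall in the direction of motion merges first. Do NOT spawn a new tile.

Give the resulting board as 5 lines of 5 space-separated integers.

Slide left:
row 0: [2, 0, 16, 32, 0] -> [2, 16, 32, 0, 0]
row 1: [16, 8, 4, 0, 2] -> [16, 8, 4, 2, 0]
row 2: [0, 32, 32, 0, 16] -> [64, 16, 0, 0, 0]
row 3: [4, 0, 0, 0, 0] -> [4, 0, 0, 0, 0]
row 4: [0, 0, 0, 0, 32] -> [32, 0, 0, 0, 0]

Answer:  2 16 32  0  0
16  8  4  2  0
64 16  0  0  0
 4  0  0  0  0
32  0  0  0  0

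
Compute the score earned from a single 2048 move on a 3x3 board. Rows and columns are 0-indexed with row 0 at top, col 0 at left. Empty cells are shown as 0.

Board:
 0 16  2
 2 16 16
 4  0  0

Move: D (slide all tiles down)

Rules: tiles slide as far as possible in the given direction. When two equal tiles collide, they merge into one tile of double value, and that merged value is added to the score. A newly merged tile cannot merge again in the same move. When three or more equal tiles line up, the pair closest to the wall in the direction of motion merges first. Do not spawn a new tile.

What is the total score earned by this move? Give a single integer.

Answer: 32

Derivation:
Slide down:
col 0: [0, 2, 4] -> [0, 2, 4]  score +0 (running 0)
col 1: [16, 16, 0] -> [0, 0, 32]  score +32 (running 32)
col 2: [2, 16, 0] -> [0, 2, 16]  score +0 (running 32)
Board after move:
 0  0  0
 2  0  2
 4 32 16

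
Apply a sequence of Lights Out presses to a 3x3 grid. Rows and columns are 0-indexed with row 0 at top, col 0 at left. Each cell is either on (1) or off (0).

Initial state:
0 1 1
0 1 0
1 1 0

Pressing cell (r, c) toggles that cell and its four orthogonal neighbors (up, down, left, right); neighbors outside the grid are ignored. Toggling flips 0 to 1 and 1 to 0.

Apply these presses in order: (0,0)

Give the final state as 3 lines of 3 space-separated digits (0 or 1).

After press 1 at (0,0):
1 0 1
1 1 0
1 1 0

Answer: 1 0 1
1 1 0
1 1 0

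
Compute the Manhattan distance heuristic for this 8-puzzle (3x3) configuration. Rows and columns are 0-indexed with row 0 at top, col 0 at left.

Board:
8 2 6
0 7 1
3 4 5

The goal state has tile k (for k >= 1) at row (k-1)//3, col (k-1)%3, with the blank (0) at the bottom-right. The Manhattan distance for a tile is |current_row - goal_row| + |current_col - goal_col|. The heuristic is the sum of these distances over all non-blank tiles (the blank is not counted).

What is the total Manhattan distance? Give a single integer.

Tile 8: (0,0)->(2,1) = 3
Tile 2: (0,1)->(0,1) = 0
Tile 6: (0,2)->(1,2) = 1
Tile 7: (1,1)->(2,0) = 2
Tile 1: (1,2)->(0,0) = 3
Tile 3: (2,0)->(0,2) = 4
Tile 4: (2,1)->(1,0) = 2
Tile 5: (2,2)->(1,1) = 2
Sum: 3 + 0 + 1 + 2 + 3 + 4 + 2 + 2 = 17

Answer: 17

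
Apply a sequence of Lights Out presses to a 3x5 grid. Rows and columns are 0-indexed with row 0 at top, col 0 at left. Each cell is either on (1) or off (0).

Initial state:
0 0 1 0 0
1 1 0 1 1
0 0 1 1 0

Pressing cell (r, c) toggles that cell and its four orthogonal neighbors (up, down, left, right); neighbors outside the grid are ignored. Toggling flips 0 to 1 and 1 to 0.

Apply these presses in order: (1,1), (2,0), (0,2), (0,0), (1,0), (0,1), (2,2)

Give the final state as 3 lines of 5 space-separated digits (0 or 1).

After press 1 at (1,1):
0 1 1 0 0
0 0 1 1 1
0 1 1 1 0

After press 2 at (2,0):
0 1 1 0 0
1 0 1 1 1
1 0 1 1 0

After press 3 at (0,2):
0 0 0 1 0
1 0 0 1 1
1 0 1 1 0

After press 4 at (0,0):
1 1 0 1 0
0 0 0 1 1
1 0 1 1 0

After press 5 at (1,0):
0 1 0 1 0
1 1 0 1 1
0 0 1 1 0

After press 6 at (0,1):
1 0 1 1 0
1 0 0 1 1
0 0 1 1 0

After press 7 at (2,2):
1 0 1 1 0
1 0 1 1 1
0 1 0 0 0

Answer: 1 0 1 1 0
1 0 1 1 1
0 1 0 0 0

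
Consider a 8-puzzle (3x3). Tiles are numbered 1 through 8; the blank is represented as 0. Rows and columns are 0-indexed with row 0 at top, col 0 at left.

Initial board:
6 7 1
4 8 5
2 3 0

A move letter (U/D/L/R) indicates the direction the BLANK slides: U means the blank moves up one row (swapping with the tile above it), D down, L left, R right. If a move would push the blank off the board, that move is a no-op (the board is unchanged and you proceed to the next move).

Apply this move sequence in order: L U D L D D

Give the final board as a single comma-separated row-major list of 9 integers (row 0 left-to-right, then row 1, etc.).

After move 1 (L):
6 7 1
4 8 5
2 0 3

After move 2 (U):
6 7 1
4 0 5
2 8 3

After move 3 (D):
6 7 1
4 8 5
2 0 3

After move 4 (L):
6 7 1
4 8 5
0 2 3

After move 5 (D):
6 7 1
4 8 5
0 2 3

After move 6 (D):
6 7 1
4 8 5
0 2 3

Answer: 6, 7, 1, 4, 8, 5, 0, 2, 3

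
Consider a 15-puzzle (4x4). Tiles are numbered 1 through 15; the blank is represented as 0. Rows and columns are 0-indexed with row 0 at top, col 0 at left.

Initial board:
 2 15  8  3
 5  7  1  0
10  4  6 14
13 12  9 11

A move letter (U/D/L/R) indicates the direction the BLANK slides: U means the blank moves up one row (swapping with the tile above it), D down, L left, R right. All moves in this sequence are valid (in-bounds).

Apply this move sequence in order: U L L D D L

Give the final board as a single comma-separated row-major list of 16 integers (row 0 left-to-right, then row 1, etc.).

Answer: 2, 7, 15, 8, 5, 4, 1, 3, 0, 10, 6, 14, 13, 12, 9, 11

Derivation:
After move 1 (U):
 2 15  8  0
 5  7  1  3
10  4  6 14
13 12  9 11

After move 2 (L):
 2 15  0  8
 5  7  1  3
10  4  6 14
13 12  9 11

After move 3 (L):
 2  0 15  8
 5  7  1  3
10  4  6 14
13 12  9 11

After move 4 (D):
 2  7 15  8
 5  0  1  3
10  4  6 14
13 12  9 11

After move 5 (D):
 2  7 15  8
 5  4  1  3
10  0  6 14
13 12  9 11

After move 6 (L):
 2  7 15  8
 5  4  1  3
 0 10  6 14
13 12  9 11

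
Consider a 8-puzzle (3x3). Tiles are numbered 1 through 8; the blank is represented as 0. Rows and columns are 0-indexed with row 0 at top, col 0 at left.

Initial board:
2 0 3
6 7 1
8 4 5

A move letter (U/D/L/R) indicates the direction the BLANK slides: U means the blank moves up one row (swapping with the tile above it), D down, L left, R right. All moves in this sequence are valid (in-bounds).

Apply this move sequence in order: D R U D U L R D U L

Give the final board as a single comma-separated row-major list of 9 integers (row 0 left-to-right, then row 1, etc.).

After move 1 (D):
2 7 3
6 0 1
8 4 5

After move 2 (R):
2 7 3
6 1 0
8 4 5

After move 3 (U):
2 7 0
6 1 3
8 4 5

After move 4 (D):
2 7 3
6 1 0
8 4 5

After move 5 (U):
2 7 0
6 1 3
8 4 5

After move 6 (L):
2 0 7
6 1 3
8 4 5

After move 7 (R):
2 7 0
6 1 3
8 4 5

After move 8 (D):
2 7 3
6 1 0
8 4 5

After move 9 (U):
2 7 0
6 1 3
8 4 5

After move 10 (L):
2 0 7
6 1 3
8 4 5

Answer: 2, 0, 7, 6, 1, 3, 8, 4, 5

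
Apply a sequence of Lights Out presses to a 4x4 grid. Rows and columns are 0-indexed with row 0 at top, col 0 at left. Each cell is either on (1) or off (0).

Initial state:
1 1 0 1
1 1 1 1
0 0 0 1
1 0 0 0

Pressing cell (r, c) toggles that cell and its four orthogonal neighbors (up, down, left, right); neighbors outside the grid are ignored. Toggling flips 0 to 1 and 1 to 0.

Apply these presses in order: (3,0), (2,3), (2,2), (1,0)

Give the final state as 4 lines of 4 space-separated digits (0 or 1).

After press 1 at (3,0):
1 1 0 1
1 1 1 1
1 0 0 1
0 1 0 0

After press 2 at (2,3):
1 1 0 1
1 1 1 0
1 0 1 0
0 1 0 1

After press 3 at (2,2):
1 1 0 1
1 1 0 0
1 1 0 1
0 1 1 1

After press 4 at (1,0):
0 1 0 1
0 0 0 0
0 1 0 1
0 1 1 1

Answer: 0 1 0 1
0 0 0 0
0 1 0 1
0 1 1 1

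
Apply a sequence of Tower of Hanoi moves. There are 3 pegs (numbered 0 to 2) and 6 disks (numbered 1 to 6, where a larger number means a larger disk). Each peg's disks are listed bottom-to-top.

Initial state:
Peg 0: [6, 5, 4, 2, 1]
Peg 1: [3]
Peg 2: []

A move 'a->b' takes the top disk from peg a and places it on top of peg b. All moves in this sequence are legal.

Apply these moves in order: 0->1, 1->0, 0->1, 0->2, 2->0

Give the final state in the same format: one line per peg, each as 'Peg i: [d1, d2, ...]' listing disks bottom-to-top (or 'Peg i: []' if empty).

Answer: Peg 0: [6, 5, 4, 2]
Peg 1: [3, 1]
Peg 2: []

Derivation:
After move 1 (0->1):
Peg 0: [6, 5, 4, 2]
Peg 1: [3, 1]
Peg 2: []

After move 2 (1->0):
Peg 0: [6, 5, 4, 2, 1]
Peg 1: [3]
Peg 2: []

After move 3 (0->1):
Peg 0: [6, 5, 4, 2]
Peg 1: [3, 1]
Peg 2: []

After move 4 (0->2):
Peg 0: [6, 5, 4]
Peg 1: [3, 1]
Peg 2: [2]

After move 5 (2->0):
Peg 0: [6, 5, 4, 2]
Peg 1: [3, 1]
Peg 2: []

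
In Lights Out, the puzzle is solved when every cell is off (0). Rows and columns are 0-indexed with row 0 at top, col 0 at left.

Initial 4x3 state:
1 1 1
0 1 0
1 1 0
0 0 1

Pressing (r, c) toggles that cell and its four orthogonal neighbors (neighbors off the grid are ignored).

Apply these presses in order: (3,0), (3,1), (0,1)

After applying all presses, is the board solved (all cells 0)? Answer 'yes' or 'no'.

After press 1 at (3,0):
1 1 1
0 1 0
0 1 0
1 1 1

After press 2 at (3,1):
1 1 1
0 1 0
0 0 0
0 0 0

After press 3 at (0,1):
0 0 0
0 0 0
0 0 0
0 0 0

Lights still on: 0

Answer: yes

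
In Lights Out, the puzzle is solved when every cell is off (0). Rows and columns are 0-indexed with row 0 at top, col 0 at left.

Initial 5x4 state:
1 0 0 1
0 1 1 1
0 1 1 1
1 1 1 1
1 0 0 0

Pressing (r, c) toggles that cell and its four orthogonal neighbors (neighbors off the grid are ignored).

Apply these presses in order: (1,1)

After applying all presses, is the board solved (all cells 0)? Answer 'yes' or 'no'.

Answer: no

Derivation:
After press 1 at (1,1):
1 1 0 1
1 0 0 1
0 0 1 1
1 1 1 1
1 0 0 0

Lights still on: 12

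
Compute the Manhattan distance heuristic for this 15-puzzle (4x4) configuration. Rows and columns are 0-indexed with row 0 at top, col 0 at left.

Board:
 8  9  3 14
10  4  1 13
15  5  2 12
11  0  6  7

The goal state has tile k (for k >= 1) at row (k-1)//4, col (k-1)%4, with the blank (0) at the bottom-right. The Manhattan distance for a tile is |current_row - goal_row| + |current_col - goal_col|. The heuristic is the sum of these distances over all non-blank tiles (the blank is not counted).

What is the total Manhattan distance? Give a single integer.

Answer: 42

Derivation:
Tile 8: (0,0)->(1,3) = 4
Tile 9: (0,1)->(2,0) = 3
Tile 3: (0,2)->(0,2) = 0
Tile 14: (0,3)->(3,1) = 5
Tile 10: (1,0)->(2,1) = 2
Tile 4: (1,1)->(0,3) = 3
Tile 1: (1,2)->(0,0) = 3
Tile 13: (1,3)->(3,0) = 5
Tile 15: (2,0)->(3,2) = 3
Tile 5: (2,1)->(1,0) = 2
Tile 2: (2,2)->(0,1) = 3
Tile 12: (2,3)->(2,3) = 0
Tile 11: (3,0)->(2,2) = 3
Tile 6: (3,2)->(1,1) = 3
Tile 7: (3,3)->(1,2) = 3
Sum: 4 + 3 + 0 + 5 + 2 + 3 + 3 + 5 + 3 + 2 + 3 + 0 + 3 + 3 + 3 = 42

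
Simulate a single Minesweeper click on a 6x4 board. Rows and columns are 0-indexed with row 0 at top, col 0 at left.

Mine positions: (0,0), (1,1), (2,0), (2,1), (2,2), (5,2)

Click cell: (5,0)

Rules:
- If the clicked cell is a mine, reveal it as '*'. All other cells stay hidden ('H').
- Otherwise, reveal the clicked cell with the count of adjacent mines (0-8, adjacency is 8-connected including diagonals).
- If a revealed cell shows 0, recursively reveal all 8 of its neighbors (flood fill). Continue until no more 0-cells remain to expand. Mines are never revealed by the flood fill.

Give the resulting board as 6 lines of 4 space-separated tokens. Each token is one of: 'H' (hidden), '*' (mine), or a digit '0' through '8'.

H H H H
H H H H
H H H H
2 3 H H
0 1 H H
0 1 H H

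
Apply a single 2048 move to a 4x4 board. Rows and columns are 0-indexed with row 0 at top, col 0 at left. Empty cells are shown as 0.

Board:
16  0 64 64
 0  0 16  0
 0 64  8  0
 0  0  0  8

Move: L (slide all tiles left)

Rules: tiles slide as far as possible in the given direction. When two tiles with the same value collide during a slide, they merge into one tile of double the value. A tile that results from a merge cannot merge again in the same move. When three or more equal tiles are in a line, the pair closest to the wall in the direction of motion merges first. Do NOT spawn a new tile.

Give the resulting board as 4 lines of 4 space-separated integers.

Answer:  16 128   0   0
 16   0   0   0
 64   8   0   0
  8   0   0   0

Derivation:
Slide left:
row 0: [16, 0, 64, 64] -> [16, 128, 0, 0]
row 1: [0, 0, 16, 0] -> [16, 0, 0, 0]
row 2: [0, 64, 8, 0] -> [64, 8, 0, 0]
row 3: [0, 0, 0, 8] -> [8, 0, 0, 0]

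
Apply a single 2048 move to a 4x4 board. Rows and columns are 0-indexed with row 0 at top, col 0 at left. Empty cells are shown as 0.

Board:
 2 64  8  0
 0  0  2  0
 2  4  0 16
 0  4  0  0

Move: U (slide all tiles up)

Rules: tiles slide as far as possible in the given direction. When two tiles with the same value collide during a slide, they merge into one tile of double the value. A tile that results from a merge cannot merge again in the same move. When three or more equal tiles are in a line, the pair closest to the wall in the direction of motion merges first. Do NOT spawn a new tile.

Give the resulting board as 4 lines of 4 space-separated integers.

Answer:  4 64  8 16
 0  8  2  0
 0  0  0  0
 0  0  0  0

Derivation:
Slide up:
col 0: [2, 0, 2, 0] -> [4, 0, 0, 0]
col 1: [64, 0, 4, 4] -> [64, 8, 0, 0]
col 2: [8, 2, 0, 0] -> [8, 2, 0, 0]
col 3: [0, 0, 16, 0] -> [16, 0, 0, 0]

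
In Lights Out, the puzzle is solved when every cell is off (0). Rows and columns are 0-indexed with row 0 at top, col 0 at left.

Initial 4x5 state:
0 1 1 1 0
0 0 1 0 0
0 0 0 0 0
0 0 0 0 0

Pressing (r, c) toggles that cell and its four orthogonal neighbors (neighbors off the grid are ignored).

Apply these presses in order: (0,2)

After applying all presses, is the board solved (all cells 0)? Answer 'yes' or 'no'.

Answer: yes

Derivation:
After press 1 at (0,2):
0 0 0 0 0
0 0 0 0 0
0 0 0 0 0
0 0 0 0 0

Lights still on: 0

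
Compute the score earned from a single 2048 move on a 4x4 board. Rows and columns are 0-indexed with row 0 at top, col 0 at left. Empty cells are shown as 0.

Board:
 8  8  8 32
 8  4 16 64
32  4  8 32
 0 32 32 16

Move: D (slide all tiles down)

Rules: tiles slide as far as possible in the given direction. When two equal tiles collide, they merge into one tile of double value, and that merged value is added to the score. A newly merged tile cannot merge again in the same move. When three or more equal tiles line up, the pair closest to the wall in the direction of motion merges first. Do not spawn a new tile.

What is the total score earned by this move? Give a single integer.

Answer: 24

Derivation:
Slide down:
col 0: [8, 8, 32, 0] -> [0, 0, 16, 32]  score +16 (running 16)
col 1: [8, 4, 4, 32] -> [0, 8, 8, 32]  score +8 (running 24)
col 2: [8, 16, 8, 32] -> [8, 16, 8, 32]  score +0 (running 24)
col 3: [32, 64, 32, 16] -> [32, 64, 32, 16]  score +0 (running 24)
Board after move:
 0  0  8 32
 0  8 16 64
16  8  8 32
32 32 32 16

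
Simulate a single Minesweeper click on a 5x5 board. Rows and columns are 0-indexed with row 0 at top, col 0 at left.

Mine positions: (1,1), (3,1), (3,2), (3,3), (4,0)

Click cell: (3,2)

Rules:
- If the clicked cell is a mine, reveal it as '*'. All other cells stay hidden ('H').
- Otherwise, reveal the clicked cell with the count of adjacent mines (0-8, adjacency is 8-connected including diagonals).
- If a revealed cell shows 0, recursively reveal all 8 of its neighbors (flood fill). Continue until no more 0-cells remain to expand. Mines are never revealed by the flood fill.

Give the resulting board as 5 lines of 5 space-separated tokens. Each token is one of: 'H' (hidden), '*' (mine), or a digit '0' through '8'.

H H H H H
H H H H H
H H H H H
H H * H H
H H H H H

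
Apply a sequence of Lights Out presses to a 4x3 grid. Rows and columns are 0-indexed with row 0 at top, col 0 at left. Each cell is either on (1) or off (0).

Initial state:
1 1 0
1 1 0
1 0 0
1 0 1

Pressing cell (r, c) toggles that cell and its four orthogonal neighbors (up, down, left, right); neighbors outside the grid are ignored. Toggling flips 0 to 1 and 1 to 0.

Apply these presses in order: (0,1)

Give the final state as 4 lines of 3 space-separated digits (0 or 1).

Answer: 0 0 1
1 0 0
1 0 0
1 0 1

Derivation:
After press 1 at (0,1):
0 0 1
1 0 0
1 0 0
1 0 1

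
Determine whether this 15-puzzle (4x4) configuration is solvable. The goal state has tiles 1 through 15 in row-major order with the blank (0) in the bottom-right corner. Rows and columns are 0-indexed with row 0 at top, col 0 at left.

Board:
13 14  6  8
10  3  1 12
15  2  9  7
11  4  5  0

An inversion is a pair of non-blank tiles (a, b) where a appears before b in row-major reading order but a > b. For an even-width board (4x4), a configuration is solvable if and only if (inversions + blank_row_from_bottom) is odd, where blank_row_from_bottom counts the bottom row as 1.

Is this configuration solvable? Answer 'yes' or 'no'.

Answer: no

Derivation:
Inversions: 63
Blank is in row 3 (0-indexed from top), which is row 1 counting from the bottom (bottom = 1).
63 + 1 = 64, which is even, so the puzzle is not solvable.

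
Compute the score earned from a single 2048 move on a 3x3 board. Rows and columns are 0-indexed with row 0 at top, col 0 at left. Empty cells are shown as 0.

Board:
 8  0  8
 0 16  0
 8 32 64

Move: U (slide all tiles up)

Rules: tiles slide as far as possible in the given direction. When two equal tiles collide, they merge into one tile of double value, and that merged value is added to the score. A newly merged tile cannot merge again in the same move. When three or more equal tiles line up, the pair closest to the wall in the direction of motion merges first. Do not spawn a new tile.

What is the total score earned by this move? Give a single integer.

Slide up:
col 0: [8, 0, 8] -> [16, 0, 0]  score +16 (running 16)
col 1: [0, 16, 32] -> [16, 32, 0]  score +0 (running 16)
col 2: [8, 0, 64] -> [8, 64, 0]  score +0 (running 16)
Board after move:
16 16  8
 0 32 64
 0  0  0

Answer: 16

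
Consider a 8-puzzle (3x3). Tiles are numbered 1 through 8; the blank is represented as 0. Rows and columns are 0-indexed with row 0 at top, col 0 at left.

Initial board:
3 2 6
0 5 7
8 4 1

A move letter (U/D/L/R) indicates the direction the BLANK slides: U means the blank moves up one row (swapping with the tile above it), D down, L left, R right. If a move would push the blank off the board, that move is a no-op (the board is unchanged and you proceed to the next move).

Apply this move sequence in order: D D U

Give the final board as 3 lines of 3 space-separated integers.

Answer: 3 2 6
0 5 7
8 4 1

Derivation:
After move 1 (D):
3 2 6
8 5 7
0 4 1

After move 2 (D):
3 2 6
8 5 7
0 4 1

After move 3 (U):
3 2 6
0 5 7
8 4 1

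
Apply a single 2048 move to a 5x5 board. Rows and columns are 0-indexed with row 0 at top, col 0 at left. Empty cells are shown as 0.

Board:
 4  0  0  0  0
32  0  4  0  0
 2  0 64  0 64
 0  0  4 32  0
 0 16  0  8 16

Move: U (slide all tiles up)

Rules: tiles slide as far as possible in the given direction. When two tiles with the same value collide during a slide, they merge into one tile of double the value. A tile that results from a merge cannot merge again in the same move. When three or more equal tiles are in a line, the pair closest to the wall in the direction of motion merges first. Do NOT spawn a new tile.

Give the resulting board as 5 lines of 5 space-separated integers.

Slide up:
col 0: [4, 32, 2, 0, 0] -> [4, 32, 2, 0, 0]
col 1: [0, 0, 0, 0, 16] -> [16, 0, 0, 0, 0]
col 2: [0, 4, 64, 4, 0] -> [4, 64, 4, 0, 0]
col 3: [0, 0, 0, 32, 8] -> [32, 8, 0, 0, 0]
col 4: [0, 0, 64, 0, 16] -> [64, 16, 0, 0, 0]

Answer:  4 16  4 32 64
32  0 64  8 16
 2  0  4  0  0
 0  0  0  0  0
 0  0  0  0  0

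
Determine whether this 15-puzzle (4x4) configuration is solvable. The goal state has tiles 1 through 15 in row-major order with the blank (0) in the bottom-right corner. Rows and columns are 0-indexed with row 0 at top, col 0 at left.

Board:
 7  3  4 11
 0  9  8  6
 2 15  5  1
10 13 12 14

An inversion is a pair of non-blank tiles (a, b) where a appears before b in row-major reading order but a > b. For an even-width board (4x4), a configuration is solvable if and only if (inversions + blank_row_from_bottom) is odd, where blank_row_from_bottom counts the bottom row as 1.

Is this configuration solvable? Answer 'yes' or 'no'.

Inversions: 38
Blank is in row 1 (0-indexed from top), which is row 3 counting from the bottom (bottom = 1).
38 + 3 = 41, which is odd, so the puzzle is solvable.

Answer: yes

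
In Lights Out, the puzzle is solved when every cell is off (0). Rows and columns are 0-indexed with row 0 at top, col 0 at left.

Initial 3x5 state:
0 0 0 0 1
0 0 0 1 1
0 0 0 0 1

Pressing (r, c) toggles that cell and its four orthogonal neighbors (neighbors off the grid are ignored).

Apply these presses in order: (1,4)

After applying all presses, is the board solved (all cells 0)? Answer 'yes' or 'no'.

Answer: yes

Derivation:
After press 1 at (1,4):
0 0 0 0 0
0 0 0 0 0
0 0 0 0 0

Lights still on: 0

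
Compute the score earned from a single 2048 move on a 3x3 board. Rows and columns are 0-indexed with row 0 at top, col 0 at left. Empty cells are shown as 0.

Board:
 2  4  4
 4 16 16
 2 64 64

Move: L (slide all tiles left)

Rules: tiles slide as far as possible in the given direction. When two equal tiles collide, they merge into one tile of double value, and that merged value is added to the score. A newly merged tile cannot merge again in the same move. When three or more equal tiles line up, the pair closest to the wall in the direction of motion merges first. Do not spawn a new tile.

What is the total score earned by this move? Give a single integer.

Answer: 168

Derivation:
Slide left:
row 0: [2, 4, 4] -> [2, 8, 0]  score +8 (running 8)
row 1: [4, 16, 16] -> [4, 32, 0]  score +32 (running 40)
row 2: [2, 64, 64] -> [2, 128, 0]  score +128 (running 168)
Board after move:
  2   8   0
  4  32   0
  2 128   0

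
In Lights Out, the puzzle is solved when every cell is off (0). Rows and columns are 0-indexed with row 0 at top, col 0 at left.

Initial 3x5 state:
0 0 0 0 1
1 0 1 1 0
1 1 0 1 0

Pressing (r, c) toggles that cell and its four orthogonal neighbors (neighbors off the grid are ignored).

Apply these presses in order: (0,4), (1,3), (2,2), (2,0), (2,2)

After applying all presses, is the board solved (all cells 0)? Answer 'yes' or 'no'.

After press 1 at (0,4):
0 0 0 1 0
1 0 1 1 1
1 1 0 1 0

After press 2 at (1,3):
0 0 0 0 0
1 0 0 0 0
1 1 0 0 0

After press 3 at (2,2):
0 0 0 0 0
1 0 1 0 0
1 0 1 1 0

After press 4 at (2,0):
0 0 0 0 0
0 0 1 0 0
0 1 1 1 0

After press 5 at (2,2):
0 0 0 0 0
0 0 0 0 0
0 0 0 0 0

Lights still on: 0

Answer: yes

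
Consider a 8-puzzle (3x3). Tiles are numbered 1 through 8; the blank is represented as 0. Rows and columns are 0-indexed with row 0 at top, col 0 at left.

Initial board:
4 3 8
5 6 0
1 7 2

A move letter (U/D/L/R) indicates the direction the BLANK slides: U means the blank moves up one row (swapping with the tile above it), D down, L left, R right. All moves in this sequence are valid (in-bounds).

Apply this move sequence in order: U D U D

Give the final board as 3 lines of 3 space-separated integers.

Answer: 4 3 8
5 6 0
1 7 2

Derivation:
After move 1 (U):
4 3 0
5 6 8
1 7 2

After move 2 (D):
4 3 8
5 6 0
1 7 2

After move 3 (U):
4 3 0
5 6 8
1 7 2

After move 4 (D):
4 3 8
5 6 0
1 7 2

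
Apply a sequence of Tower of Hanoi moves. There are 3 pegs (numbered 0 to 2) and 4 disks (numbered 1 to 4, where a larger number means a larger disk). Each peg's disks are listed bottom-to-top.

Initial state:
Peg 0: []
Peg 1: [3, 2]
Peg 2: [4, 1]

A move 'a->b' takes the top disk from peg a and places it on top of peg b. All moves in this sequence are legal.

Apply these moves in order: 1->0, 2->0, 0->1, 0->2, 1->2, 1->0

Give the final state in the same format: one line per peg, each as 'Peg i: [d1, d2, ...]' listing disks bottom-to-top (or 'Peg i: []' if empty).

After move 1 (1->0):
Peg 0: [2]
Peg 1: [3]
Peg 2: [4, 1]

After move 2 (2->0):
Peg 0: [2, 1]
Peg 1: [3]
Peg 2: [4]

After move 3 (0->1):
Peg 0: [2]
Peg 1: [3, 1]
Peg 2: [4]

After move 4 (0->2):
Peg 0: []
Peg 1: [3, 1]
Peg 2: [4, 2]

After move 5 (1->2):
Peg 0: []
Peg 1: [3]
Peg 2: [4, 2, 1]

After move 6 (1->0):
Peg 0: [3]
Peg 1: []
Peg 2: [4, 2, 1]

Answer: Peg 0: [3]
Peg 1: []
Peg 2: [4, 2, 1]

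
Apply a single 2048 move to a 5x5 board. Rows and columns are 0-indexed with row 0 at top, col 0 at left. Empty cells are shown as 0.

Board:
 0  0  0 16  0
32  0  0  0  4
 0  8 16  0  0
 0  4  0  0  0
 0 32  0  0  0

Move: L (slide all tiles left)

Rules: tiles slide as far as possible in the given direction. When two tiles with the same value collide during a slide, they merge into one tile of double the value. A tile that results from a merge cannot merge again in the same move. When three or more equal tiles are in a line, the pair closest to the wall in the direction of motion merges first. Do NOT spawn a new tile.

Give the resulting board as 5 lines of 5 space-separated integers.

Slide left:
row 0: [0, 0, 0, 16, 0] -> [16, 0, 0, 0, 0]
row 1: [32, 0, 0, 0, 4] -> [32, 4, 0, 0, 0]
row 2: [0, 8, 16, 0, 0] -> [8, 16, 0, 0, 0]
row 3: [0, 4, 0, 0, 0] -> [4, 0, 0, 0, 0]
row 4: [0, 32, 0, 0, 0] -> [32, 0, 0, 0, 0]

Answer: 16  0  0  0  0
32  4  0  0  0
 8 16  0  0  0
 4  0  0  0  0
32  0  0  0  0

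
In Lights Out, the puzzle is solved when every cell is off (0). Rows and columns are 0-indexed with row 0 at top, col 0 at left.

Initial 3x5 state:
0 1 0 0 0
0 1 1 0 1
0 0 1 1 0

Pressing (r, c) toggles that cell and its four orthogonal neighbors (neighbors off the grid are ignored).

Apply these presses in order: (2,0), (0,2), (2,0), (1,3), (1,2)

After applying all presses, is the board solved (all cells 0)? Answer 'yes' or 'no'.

Answer: yes

Derivation:
After press 1 at (2,0):
0 1 0 0 0
1 1 1 0 1
1 1 1 1 0

After press 2 at (0,2):
0 0 1 1 0
1 1 0 0 1
1 1 1 1 0

After press 3 at (2,0):
0 0 1 1 0
0 1 0 0 1
0 0 1 1 0

After press 4 at (1,3):
0 0 1 0 0
0 1 1 1 0
0 0 1 0 0

After press 5 at (1,2):
0 0 0 0 0
0 0 0 0 0
0 0 0 0 0

Lights still on: 0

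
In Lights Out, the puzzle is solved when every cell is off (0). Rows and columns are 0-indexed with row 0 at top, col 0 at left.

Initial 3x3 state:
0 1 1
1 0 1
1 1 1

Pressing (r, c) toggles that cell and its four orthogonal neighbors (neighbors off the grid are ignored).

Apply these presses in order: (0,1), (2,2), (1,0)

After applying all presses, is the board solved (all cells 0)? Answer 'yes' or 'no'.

After press 1 at (0,1):
1 0 0
1 1 1
1 1 1

After press 2 at (2,2):
1 0 0
1 1 0
1 0 0

After press 3 at (1,0):
0 0 0
0 0 0
0 0 0

Lights still on: 0

Answer: yes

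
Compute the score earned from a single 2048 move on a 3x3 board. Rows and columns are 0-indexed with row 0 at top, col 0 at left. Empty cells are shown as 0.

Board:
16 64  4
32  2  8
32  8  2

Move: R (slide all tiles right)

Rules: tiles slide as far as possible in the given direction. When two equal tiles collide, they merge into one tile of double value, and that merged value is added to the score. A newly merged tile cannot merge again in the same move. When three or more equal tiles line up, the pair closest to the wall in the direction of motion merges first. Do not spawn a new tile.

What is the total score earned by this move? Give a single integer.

Slide right:
row 0: [16, 64, 4] -> [16, 64, 4]  score +0 (running 0)
row 1: [32, 2, 8] -> [32, 2, 8]  score +0 (running 0)
row 2: [32, 8, 2] -> [32, 8, 2]  score +0 (running 0)
Board after move:
16 64  4
32  2  8
32  8  2

Answer: 0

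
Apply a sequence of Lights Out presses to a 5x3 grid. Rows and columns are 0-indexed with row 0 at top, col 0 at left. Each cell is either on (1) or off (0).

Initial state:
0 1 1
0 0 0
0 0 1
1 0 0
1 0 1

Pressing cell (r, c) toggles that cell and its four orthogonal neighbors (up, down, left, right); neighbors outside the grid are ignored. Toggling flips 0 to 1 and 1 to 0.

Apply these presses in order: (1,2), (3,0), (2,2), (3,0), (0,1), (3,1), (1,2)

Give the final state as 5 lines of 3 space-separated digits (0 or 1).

Answer: 1 0 0
0 1 1
0 0 0
0 1 0
1 1 1

Derivation:
After press 1 at (1,2):
0 1 0
0 1 1
0 0 0
1 0 0
1 0 1

After press 2 at (3,0):
0 1 0
0 1 1
1 0 0
0 1 0
0 0 1

After press 3 at (2,2):
0 1 0
0 1 0
1 1 1
0 1 1
0 0 1

After press 4 at (3,0):
0 1 0
0 1 0
0 1 1
1 0 1
1 0 1

After press 5 at (0,1):
1 0 1
0 0 0
0 1 1
1 0 1
1 0 1

After press 6 at (3,1):
1 0 1
0 0 0
0 0 1
0 1 0
1 1 1

After press 7 at (1,2):
1 0 0
0 1 1
0 0 0
0 1 0
1 1 1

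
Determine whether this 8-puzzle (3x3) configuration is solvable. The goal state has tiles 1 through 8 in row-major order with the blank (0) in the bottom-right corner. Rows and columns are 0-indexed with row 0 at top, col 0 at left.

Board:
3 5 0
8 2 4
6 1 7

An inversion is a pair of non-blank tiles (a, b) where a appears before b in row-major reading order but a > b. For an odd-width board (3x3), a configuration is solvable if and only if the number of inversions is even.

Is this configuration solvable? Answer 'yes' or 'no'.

Answer: no

Derivation:
Inversions (pairs i<j in row-major order where tile[i] > tile[j] > 0): 13
13 is odd, so the puzzle is not solvable.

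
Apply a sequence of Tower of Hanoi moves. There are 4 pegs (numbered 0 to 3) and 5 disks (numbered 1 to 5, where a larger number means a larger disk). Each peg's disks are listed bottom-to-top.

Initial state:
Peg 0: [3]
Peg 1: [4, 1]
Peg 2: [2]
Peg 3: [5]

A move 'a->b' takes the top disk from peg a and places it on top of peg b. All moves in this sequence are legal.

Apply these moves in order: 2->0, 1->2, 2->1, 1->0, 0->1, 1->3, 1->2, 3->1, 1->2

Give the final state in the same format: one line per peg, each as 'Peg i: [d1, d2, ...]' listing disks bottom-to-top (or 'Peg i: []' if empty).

Answer: Peg 0: [3, 2]
Peg 1: []
Peg 2: [4, 1]
Peg 3: [5]

Derivation:
After move 1 (2->0):
Peg 0: [3, 2]
Peg 1: [4, 1]
Peg 2: []
Peg 3: [5]

After move 2 (1->2):
Peg 0: [3, 2]
Peg 1: [4]
Peg 2: [1]
Peg 3: [5]

After move 3 (2->1):
Peg 0: [3, 2]
Peg 1: [4, 1]
Peg 2: []
Peg 3: [5]

After move 4 (1->0):
Peg 0: [3, 2, 1]
Peg 1: [4]
Peg 2: []
Peg 3: [5]

After move 5 (0->1):
Peg 0: [3, 2]
Peg 1: [4, 1]
Peg 2: []
Peg 3: [5]

After move 6 (1->3):
Peg 0: [3, 2]
Peg 1: [4]
Peg 2: []
Peg 3: [5, 1]

After move 7 (1->2):
Peg 0: [3, 2]
Peg 1: []
Peg 2: [4]
Peg 3: [5, 1]

After move 8 (3->1):
Peg 0: [3, 2]
Peg 1: [1]
Peg 2: [4]
Peg 3: [5]

After move 9 (1->2):
Peg 0: [3, 2]
Peg 1: []
Peg 2: [4, 1]
Peg 3: [5]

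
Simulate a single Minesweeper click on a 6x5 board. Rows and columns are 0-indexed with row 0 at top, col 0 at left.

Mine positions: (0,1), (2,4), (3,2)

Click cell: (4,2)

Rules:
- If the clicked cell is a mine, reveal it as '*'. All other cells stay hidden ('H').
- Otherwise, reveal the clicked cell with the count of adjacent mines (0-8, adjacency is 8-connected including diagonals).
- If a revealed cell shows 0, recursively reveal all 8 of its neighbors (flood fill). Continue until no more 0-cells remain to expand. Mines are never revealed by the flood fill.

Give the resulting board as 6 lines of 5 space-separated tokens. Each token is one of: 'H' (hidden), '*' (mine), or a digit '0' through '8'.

H H H H H
H H H H H
H H H H H
H H H H H
H H 1 H H
H H H H H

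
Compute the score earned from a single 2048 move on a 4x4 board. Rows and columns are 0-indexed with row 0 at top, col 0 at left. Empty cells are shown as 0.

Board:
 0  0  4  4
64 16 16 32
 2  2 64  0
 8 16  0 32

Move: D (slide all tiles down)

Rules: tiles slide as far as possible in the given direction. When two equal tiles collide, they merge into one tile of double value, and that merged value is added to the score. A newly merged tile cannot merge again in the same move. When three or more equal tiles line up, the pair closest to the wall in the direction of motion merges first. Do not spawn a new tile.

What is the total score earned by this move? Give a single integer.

Slide down:
col 0: [0, 64, 2, 8] -> [0, 64, 2, 8]  score +0 (running 0)
col 1: [0, 16, 2, 16] -> [0, 16, 2, 16]  score +0 (running 0)
col 2: [4, 16, 64, 0] -> [0, 4, 16, 64]  score +0 (running 0)
col 3: [4, 32, 0, 32] -> [0, 0, 4, 64]  score +64 (running 64)
Board after move:
 0  0  0  0
64 16  4  0
 2  2 16  4
 8 16 64 64

Answer: 64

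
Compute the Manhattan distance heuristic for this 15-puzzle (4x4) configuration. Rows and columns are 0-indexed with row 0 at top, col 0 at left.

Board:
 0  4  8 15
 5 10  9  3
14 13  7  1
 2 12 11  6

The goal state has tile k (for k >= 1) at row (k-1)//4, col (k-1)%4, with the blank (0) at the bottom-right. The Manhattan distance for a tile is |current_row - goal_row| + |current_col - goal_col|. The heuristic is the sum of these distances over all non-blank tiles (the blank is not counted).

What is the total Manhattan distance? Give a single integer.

Answer: 36

Derivation:
Tile 4: at (0,1), goal (0,3), distance |0-0|+|1-3| = 2
Tile 8: at (0,2), goal (1,3), distance |0-1|+|2-3| = 2
Tile 15: at (0,3), goal (3,2), distance |0-3|+|3-2| = 4
Tile 5: at (1,0), goal (1,0), distance |1-1|+|0-0| = 0
Tile 10: at (1,1), goal (2,1), distance |1-2|+|1-1| = 1
Tile 9: at (1,2), goal (2,0), distance |1-2|+|2-0| = 3
Tile 3: at (1,3), goal (0,2), distance |1-0|+|3-2| = 2
Tile 14: at (2,0), goal (3,1), distance |2-3|+|0-1| = 2
Tile 13: at (2,1), goal (3,0), distance |2-3|+|1-0| = 2
Tile 7: at (2,2), goal (1,2), distance |2-1|+|2-2| = 1
Tile 1: at (2,3), goal (0,0), distance |2-0|+|3-0| = 5
Tile 2: at (3,0), goal (0,1), distance |3-0|+|0-1| = 4
Tile 12: at (3,1), goal (2,3), distance |3-2|+|1-3| = 3
Tile 11: at (3,2), goal (2,2), distance |3-2|+|2-2| = 1
Tile 6: at (3,3), goal (1,1), distance |3-1|+|3-1| = 4
Sum: 2 + 2 + 4 + 0 + 1 + 3 + 2 + 2 + 2 + 1 + 5 + 4 + 3 + 1 + 4 = 36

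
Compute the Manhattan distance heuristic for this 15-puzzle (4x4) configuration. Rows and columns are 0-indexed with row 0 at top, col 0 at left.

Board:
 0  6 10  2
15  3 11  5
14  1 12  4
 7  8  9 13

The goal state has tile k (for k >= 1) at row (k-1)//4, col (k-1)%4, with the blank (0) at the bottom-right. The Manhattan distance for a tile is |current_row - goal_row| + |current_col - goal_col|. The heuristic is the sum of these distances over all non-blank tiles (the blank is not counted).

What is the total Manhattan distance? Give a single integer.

Answer: 38

Derivation:
Tile 6: (0,1)->(1,1) = 1
Tile 10: (0,2)->(2,1) = 3
Tile 2: (0,3)->(0,1) = 2
Tile 15: (1,0)->(3,2) = 4
Tile 3: (1,1)->(0,2) = 2
Tile 11: (1,2)->(2,2) = 1
Tile 5: (1,3)->(1,0) = 3
Tile 14: (2,0)->(3,1) = 2
Tile 1: (2,1)->(0,0) = 3
Tile 12: (2,2)->(2,3) = 1
Tile 4: (2,3)->(0,3) = 2
Tile 7: (3,0)->(1,2) = 4
Tile 8: (3,1)->(1,3) = 4
Tile 9: (3,2)->(2,0) = 3
Tile 13: (3,3)->(3,0) = 3
Sum: 1 + 3 + 2 + 4 + 2 + 1 + 3 + 2 + 3 + 1 + 2 + 4 + 4 + 3 + 3 = 38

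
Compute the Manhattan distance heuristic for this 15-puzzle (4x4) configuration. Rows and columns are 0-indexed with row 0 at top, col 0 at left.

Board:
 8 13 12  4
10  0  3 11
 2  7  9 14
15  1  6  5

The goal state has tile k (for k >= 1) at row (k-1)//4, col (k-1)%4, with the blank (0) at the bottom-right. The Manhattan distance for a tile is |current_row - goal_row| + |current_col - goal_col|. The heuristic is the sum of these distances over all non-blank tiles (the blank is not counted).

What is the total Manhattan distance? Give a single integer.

Answer: 40

Derivation:
Tile 8: at (0,0), goal (1,3), distance |0-1|+|0-3| = 4
Tile 13: at (0,1), goal (3,0), distance |0-3|+|1-0| = 4
Tile 12: at (0,2), goal (2,3), distance |0-2|+|2-3| = 3
Tile 4: at (0,3), goal (0,3), distance |0-0|+|3-3| = 0
Tile 10: at (1,0), goal (2,1), distance |1-2|+|0-1| = 2
Tile 3: at (1,2), goal (0,2), distance |1-0|+|2-2| = 1
Tile 11: at (1,3), goal (2,2), distance |1-2|+|3-2| = 2
Tile 2: at (2,0), goal (0,1), distance |2-0|+|0-1| = 3
Tile 7: at (2,1), goal (1,2), distance |2-1|+|1-2| = 2
Tile 9: at (2,2), goal (2,0), distance |2-2|+|2-0| = 2
Tile 14: at (2,3), goal (3,1), distance |2-3|+|3-1| = 3
Tile 15: at (3,0), goal (3,2), distance |3-3|+|0-2| = 2
Tile 1: at (3,1), goal (0,0), distance |3-0|+|1-0| = 4
Tile 6: at (3,2), goal (1,1), distance |3-1|+|2-1| = 3
Tile 5: at (3,3), goal (1,0), distance |3-1|+|3-0| = 5
Sum: 4 + 4 + 3 + 0 + 2 + 1 + 2 + 3 + 2 + 2 + 3 + 2 + 4 + 3 + 5 = 40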